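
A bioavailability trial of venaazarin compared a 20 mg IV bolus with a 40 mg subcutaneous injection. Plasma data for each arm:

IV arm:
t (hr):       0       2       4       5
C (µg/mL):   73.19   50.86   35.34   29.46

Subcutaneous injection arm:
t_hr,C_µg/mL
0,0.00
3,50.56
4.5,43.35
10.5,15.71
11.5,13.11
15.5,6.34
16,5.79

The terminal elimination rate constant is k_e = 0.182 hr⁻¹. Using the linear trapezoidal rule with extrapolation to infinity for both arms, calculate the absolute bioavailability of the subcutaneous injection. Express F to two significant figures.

Trapezoidal AUC_0→5 (IV):
  [0→2]: (73.19+50.86)/2 × 2 = 124.05
  [2→4]: (50.86+35.34)/2 × 2 = 86.2
  [4→5]: (35.34+29.46)/2 × 1 = 32.4
  Sum = 242.65 µg/mL·hr
IV tail: 29.46/0.182 = 161.868; AUC_iv,0→∞ = 242.65 + 161.868 = 404.518 µg/mL·hr
Trapezoidal AUC_0→16 (subcutaneous injection):
  [0→3]: (0.00+50.56)/2 × 3 = 75.84
  [3→4.5]: (50.56+43.35)/2 × 1.5 = 70.4325
  [4.5→10.5]: (43.35+15.71)/2 × 6 = 177.18
  [10.5→11.5]: (15.71+13.11)/2 × 1 = 14.41
  [11.5→15.5]: (13.11+6.34)/2 × 4 = 38.9
  [15.5→16]: (6.34+5.79)/2 × 0.5 = 3.0325
  Sum = 379.795 µg/mL·hr
subcutaneous injection tail: 5.79/0.182 = 31.813; AUC_ev,0→∞ = 379.795 + 31.813 = 411.608 µg/mL·hr
F = (AUC_ev/D_ev)/(AUC_iv/D_iv) = (411.608/40)/(404.518/20) = 10.2902/20.2259 = 0.5088

F = 0.51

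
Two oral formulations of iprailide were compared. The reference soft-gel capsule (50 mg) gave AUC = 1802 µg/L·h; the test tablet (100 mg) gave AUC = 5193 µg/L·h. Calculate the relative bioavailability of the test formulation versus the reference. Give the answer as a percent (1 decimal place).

F_rel = 144.1%

F_rel = (AUC_test/D_test) / (AUC_ref/D_ref)
      = (5193/100) / (1802/50)
      = 51.93 / 36.04 = 1.4409 = 144.09%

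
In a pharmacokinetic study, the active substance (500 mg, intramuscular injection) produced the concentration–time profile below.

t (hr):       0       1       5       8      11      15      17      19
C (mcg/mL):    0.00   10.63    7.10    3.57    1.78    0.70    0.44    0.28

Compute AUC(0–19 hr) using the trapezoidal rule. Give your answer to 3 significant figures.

Trapezoidal AUC_0→19:
  [0→1]: (0.00+10.63)/2 × 1 = 5.315
  [1→5]: (10.63+7.10)/2 × 4 = 35.46
  [5→8]: (7.10+3.57)/2 × 3 = 16.005
  [8→11]: (3.57+1.78)/2 × 3 = 8.025
  [11→15]: (1.78+0.70)/2 × 4 = 4.96
  [15→17]: (0.70+0.44)/2 × 2 = 1.14
  [17→19]: (0.44+0.28)/2 × 2 = 0.72
  Sum = 71.625 mcg/mL·hr

AUC = 71.6 mcg/mL·hr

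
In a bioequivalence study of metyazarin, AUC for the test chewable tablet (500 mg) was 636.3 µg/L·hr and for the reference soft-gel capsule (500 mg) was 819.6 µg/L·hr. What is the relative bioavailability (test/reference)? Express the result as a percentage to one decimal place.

F_rel = 77.6%

F_rel = (AUC_test/D_test) / (AUC_ref/D_ref)
      = (636.3/500) / (819.6/500)
      = 1.2726 / 1.6392 = 0.7764 = 77.64%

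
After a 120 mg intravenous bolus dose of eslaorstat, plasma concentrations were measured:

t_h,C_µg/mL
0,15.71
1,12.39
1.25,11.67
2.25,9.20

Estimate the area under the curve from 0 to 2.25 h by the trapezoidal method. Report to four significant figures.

Trapezoidal AUC_0→2.25:
  [0→1]: (15.71+12.39)/2 × 1 = 14.05
  [1→1.25]: (12.39+11.67)/2 × 0.25 = 3.0075
  [1.25→2.25]: (11.67+9.20)/2 × 1 = 10.435
  Sum = 27.4925 µg/mL·h

AUC = 27.49 µg/mL·h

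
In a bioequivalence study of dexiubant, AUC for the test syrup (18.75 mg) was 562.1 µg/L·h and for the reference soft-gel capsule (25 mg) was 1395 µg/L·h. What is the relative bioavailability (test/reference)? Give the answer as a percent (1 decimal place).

F_rel = 53.7%

F_rel = (AUC_test/D_test) / (AUC_ref/D_ref)
      = (562.1/18.75) / (1395/25)
      = 29.9787 / 55.8 = 0.5373 = 53.73%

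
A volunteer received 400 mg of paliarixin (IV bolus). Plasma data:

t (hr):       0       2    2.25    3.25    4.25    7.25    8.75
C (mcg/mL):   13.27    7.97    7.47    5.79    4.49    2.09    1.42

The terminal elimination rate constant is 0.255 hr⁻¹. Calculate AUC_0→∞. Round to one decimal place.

AUC = 53.0 mcg/mL·hr

Trapezoidal AUC_0→8.75:
  [0→2]: (13.27+7.97)/2 × 2 = 21.24
  [2→2.25]: (7.97+7.47)/2 × 0.25 = 1.93
  [2.25→3.25]: (7.47+5.79)/2 × 1 = 6.63
  [3.25→4.25]: (5.79+4.49)/2 × 1 = 5.14
  [4.25→7.25]: (4.49+2.09)/2 × 3 = 9.87
  [7.25→8.75]: (2.09+1.42)/2 × 1.5 = 2.6325
  Sum = 47.4425 mcg/mL·hr
Extrapolated tail: C_last / k_e = 1.42 / 0.255 = 5.569
AUC_0→∞ = 47.4425 + 5.569 = 53.0115 mcg/mL·hr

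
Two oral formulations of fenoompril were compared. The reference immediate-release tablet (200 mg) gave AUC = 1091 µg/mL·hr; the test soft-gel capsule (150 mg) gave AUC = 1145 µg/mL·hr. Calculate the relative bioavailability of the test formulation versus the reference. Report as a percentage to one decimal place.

F_rel = 139.9%

F_rel = (AUC_test/D_test) / (AUC_ref/D_ref)
      = (1145/150) / (1091/200)
      = 7.63333 / 5.455 = 1.3993 = 139.93%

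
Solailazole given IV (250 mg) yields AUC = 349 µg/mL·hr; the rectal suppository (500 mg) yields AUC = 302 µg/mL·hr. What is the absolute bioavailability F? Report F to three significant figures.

F = (AUC_ev / D_ev) / (AUC_iv / D_iv)
  = (302/500) / (349/250)
  = 0.604 / 1.396 = 0.4327

F = 0.433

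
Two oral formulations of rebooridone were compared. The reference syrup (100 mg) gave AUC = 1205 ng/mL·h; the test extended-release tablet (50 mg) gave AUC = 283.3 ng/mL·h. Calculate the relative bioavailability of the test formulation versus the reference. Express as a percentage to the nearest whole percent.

F_rel = (AUC_test/D_test) / (AUC_ref/D_ref)
      = (283.3/50) / (1205/100)
      = 5.666 / 12.05 = 0.4702 = 47.02%

F_rel = 47%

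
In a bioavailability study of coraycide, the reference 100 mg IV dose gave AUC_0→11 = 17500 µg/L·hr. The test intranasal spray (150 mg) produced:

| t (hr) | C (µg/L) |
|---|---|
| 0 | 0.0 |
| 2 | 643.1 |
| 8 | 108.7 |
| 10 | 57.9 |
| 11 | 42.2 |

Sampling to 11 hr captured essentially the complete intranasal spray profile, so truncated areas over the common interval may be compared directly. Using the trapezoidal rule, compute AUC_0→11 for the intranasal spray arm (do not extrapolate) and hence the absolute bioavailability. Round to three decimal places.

Trapezoidal AUC_0→11 (intranasal spray):
  [0→2]: (0.0+643.1)/2 × 2 = 643.1
  [2→8]: (643.1+108.7)/2 × 6 = 2255.4
  [8→10]: (108.7+57.9)/2 × 2 = 166.6
  [10→11]: (57.9+42.2)/2 × 1 = 50.05
  Sum = 3115.15 µg/L·hr
F = (AUC_ev/D_ev)/(AUC_iv/D_iv) = (3115.15/150)/(17500/100) = 20.7677/175 = 0.1187

F = 0.119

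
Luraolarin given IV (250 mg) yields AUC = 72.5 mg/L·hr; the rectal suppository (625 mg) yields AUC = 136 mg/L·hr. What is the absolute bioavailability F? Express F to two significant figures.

F = 0.75

F = (AUC_ev / D_ev) / (AUC_iv / D_iv)
  = (136/625) / (72.5/250)
  = 0.2176 / 0.29 = 0.7503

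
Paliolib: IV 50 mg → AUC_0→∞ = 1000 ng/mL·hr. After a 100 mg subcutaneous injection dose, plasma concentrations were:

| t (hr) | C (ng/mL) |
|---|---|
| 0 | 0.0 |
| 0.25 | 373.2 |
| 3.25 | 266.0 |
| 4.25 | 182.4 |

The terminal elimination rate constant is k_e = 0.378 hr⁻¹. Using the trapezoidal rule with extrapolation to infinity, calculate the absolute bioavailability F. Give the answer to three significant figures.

Trapezoidal AUC_0→4.25 (subcutaneous injection):
  [0→0.25]: (0.0+373.2)/2 × 0.25 = 46.65
  [0.25→3.25]: (373.2+266.0)/2 × 3 = 958.8
  [3.25→4.25]: (266.0+182.4)/2 × 1 = 224.2
  Sum = 1229.65 ng/mL·hr
Tail: C_last/k_e = 182.4/0.378 = 482.540
AUC_0→∞ (subcutaneous injection) = 1229.65 + 482.540 = 1712.19 ng/mL·hr
F = (AUC_ev/D_ev)/(AUC_iv/D_iv) = (1712.19/100)/(1000/50) = 17.1219/20 = 0.8561

F = 0.856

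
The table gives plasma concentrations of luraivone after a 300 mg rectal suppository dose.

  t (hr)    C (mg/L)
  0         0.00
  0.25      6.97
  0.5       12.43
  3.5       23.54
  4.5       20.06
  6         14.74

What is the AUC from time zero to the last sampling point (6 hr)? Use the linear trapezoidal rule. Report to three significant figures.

AUC = 105 mg/L·hr

Trapezoidal AUC_0→6:
  [0→0.25]: (0.00+6.97)/2 × 0.25 = 0.87125
  [0.25→0.5]: (6.97+12.43)/2 × 0.25 = 2.425
  [0.5→3.5]: (12.43+23.54)/2 × 3 = 53.955
  [3.5→4.5]: (23.54+20.06)/2 × 1 = 21.8
  [4.5→6]: (20.06+14.74)/2 × 1.5 = 26.1
  Sum = 105.15125 mg/L·hr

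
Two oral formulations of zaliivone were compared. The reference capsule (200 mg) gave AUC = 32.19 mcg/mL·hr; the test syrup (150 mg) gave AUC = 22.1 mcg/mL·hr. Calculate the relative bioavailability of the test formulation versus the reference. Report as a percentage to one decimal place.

F_rel = (AUC_test/D_test) / (AUC_ref/D_ref)
      = (22.1/150) / (32.19/200)
      = 0.147333 / 0.16095 = 0.9154 = 91.54%

F_rel = 91.5%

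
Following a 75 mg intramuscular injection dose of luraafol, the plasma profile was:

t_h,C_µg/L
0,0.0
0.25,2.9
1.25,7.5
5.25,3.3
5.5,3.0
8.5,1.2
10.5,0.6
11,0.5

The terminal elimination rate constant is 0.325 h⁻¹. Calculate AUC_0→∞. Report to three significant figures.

Trapezoidal AUC_0→11:
  [0→0.25]: (0.0+2.9)/2 × 0.25 = 0.3625
  [0.25→1.25]: (2.9+7.5)/2 × 1 = 5.2
  [1.25→5.25]: (7.5+3.3)/2 × 4 = 21.6
  [5.25→5.5]: (3.3+3.0)/2 × 0.25 = 0.7875
  [5.5→8.5]: (3.0+1.2)/2 × 3 = 6.3
  [8.5→10.5]: (1.2+0.6)/2 × 2 = 1.8
  [10.5→11]: (0.6+0.5)/2 × 0.5 = 0.275
  Sum = 36.325 µg/L·h
Extrapolated tail: C_last / k_e = 0.5 / 0.325 = 1.538
AUC_0→∞ = 36.325 + 1.538 = 37.863 µg/L·h

AUC = 37.9 µg/L·h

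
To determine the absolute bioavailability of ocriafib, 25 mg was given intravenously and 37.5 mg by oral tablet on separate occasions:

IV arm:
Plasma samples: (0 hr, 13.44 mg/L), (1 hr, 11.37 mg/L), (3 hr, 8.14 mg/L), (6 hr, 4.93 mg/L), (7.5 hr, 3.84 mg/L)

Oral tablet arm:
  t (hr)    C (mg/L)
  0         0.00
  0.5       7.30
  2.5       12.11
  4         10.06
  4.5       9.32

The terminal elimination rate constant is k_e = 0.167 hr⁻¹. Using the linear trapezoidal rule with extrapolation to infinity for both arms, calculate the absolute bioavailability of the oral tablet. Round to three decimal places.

F = 0.810

Trapezoidal AUC_0→7.5 (IV):
  [0→1]: (13.44+11.37)/2 × 1 = 12.405
  [1→3]: (11.37+8.14)/2 × 2 = 19.51
  [3→6]: (8.14+4.93)/2 × 3 = 19.605
  [6→7.5]: (4.93+3.84)/2 × 1.5 = 6.5775
  Sum = 58.0975 mg/L·hr
IV tail: 3.84/0.167 = 22.994; AUC_iv,0→∞ = 58.0975 + 22.994 = 81.0915 mg/L·hr
Trapezoidal AUC_0→4.5 (oral tablet):
  [0→0.5]: (0.00+7.30)/2 × 0.5 = 1.825
  [0.5→2.5]: (7.30+12.11)/2 × 2 = 19.41
  [2.5→4]: (12.11+10.06)/2 × 1.5 = 16.6275
  [4→4.5]: (10.06+9.32)/2 × 0.5 = 4.845
  Sum = 42.7075 mg/L·hr
oral tablet tail: 9.32/0.167 = 55.808; AUC_ev,0→∞ = 42.7075 + 55.808 = 98.5155 mg/L·hr
F = (AUC_ev/D_ev)/(AUC_iv/D_iv) = (98.5155/37.5)/(81.0915/25) = 2.62708/3.24366 = 0.8099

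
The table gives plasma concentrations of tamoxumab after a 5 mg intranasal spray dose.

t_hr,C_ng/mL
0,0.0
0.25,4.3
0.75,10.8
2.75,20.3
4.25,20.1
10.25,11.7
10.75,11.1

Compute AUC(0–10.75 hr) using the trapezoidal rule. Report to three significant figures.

AUC = 167 ng/mL·hr

Trapezoidal AUC_0→10.75:
  [0→0.25]: (0.0+4.3)/2 × 0.25 = 0.5375
  [0.25→0.75]: (4.3+10.8)/2 × 0.5 = 3.775
  [0.75→2.75]: (10.8+20.3)/2 × 2 = 31.1
  [2.75→4.25]: (20.3+20.1)/2 × 1.5 = 30.3
  [4.25→10.25]: (20.1+11.7)/2 × 6 = 95.4
  [10.25→10.75]: (11.7+11.1)/2 × 0.5 = 5.7
  Sum = 166.8125 ng/mL·hr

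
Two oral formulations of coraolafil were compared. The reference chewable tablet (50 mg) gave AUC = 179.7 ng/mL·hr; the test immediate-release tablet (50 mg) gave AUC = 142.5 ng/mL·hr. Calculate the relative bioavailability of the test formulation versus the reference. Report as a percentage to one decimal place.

F_rel = 79.3%

F_rel = (AUC_test/D_test) / (AUC_ref/D_ref)
      = (142.5/50) / (179.7/50)
      = 2.85 / 3.594 = 0.7930 = 79.30%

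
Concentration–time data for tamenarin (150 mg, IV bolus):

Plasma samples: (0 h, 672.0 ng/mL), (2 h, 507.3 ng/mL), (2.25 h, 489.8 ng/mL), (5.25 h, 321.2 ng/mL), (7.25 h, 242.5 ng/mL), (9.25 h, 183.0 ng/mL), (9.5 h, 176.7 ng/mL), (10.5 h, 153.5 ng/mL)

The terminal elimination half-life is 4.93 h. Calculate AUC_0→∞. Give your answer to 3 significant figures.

Trapezoidal AUC_0→10.5:
  [0→2]: (672.0+507.3)/2 × 2 = 1179.3
  [2→2.25]: (507.3+489.8)/2 × 0.25 = 124.6375
  [2.25→5.25]: (489.8+321.2)/2 × 3 = 1216.5
  [5.25→7.25]: (321.2+242.5)/2 × 2 = 563.7
  [7.25→9.25]: (242.5+183.0)/2 × 2 = 425.5
  [9.25→9.5]: (183.0+176.7)/2 × 0.25 = 44.9625
  [9.5→10.5]: (176.7+153.5)/2 × 1 = 165.1
  Sum = 3719.7 ng/mL·h
k_e = ln2 / t½ = 0.693147 / 4.93 = 0.1406 h^-1
Extrapolated tail: C_last / k_e = 153.5 / 0.1406 = 1091.750
AUC_0→∞ = 3719.7 + 1091.750 = 4811.45 ng/mL·h

AUC = 4810 ng/mL·h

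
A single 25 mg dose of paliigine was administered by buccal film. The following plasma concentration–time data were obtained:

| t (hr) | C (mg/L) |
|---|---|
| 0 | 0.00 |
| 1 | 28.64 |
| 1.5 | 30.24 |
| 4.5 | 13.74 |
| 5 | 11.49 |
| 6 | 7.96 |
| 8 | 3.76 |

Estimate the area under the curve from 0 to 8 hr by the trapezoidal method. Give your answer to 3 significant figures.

AUC = 123 mg/L·hr

Trapezoidal AUC_0→8:
  [0→1]: (0.00+28.64)/2 × 1 = 14.32
  [1→1.5]: (28.64+30.24)/2 × 0.5 = 14.72
  [1.5→4.5]: (30.24+13.74)/2 × 3 = 65.97
  [4.5→5]: (13.74+11.49)/2 × 0.5 = 6.3075
  [5→6]: (11.49+7.96)/2 × 1 = 9.725
  [6→8]: (7.96+3.76)/2 × 2 = 11.72
  Sum = 122.7625 mg/L·hr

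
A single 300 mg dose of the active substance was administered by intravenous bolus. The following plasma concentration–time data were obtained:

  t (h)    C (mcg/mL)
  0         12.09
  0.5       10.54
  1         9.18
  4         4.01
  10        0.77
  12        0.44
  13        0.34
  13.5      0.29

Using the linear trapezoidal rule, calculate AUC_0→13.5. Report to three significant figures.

AUC = 46.5 mcg/mL·h

Trapezoidal AUC_0→13.5:
  [0→0.5]: (12.09+10.54)/2 × 0.5 = 5.6575
  [0.5→1]: (10.54+9.18)/2 × 0.5 = 4.93
  [1→4]: (9.18+4.01)/2 × 3 = 19.785
  [4→10]: (4.01+0.77)/2 × 6 = 14.34
  [10→12]: (0.77+0.44)/2 × 2 = 1.21
  [12→13]: (0.44+0.34)/2 × 1 = 0.39
  [13→13.5]: (0.34+0.29)/2 × 0.5 = 0.1575
  Sum = 46.47 mcg/mL·h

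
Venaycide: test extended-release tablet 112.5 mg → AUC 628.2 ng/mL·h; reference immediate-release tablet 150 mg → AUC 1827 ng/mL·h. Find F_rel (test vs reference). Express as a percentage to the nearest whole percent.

F_rel = 46%

F_rel = (AUC_test/D_test) / (AUC_ref/D_ref)
      = (628.2/112.5) / (1827/150)
      = 5.584 / 12.18 = 0.4585 = 45.85%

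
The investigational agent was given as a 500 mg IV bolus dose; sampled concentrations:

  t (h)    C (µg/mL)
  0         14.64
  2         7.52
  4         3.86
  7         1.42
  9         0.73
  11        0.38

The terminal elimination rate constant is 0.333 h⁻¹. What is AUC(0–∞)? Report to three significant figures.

AUC = 45.9 µg/mL·h

Trapezoidal AUC_0→11:
  [0→2]: (14.64+7.52)/2 × 2 = 22.16
  [2→4]: (7.52+3.86)/2 × 2 = 11.38
  [4→7]: (3.86+1.42)/2 × 3 = 7.92
  [7→9]: (1.42+0.73)/2 × 2 = 2.15
  [9→11]: (0.73+0.38)/2 × 2 = 1.11
  Sum = 44.72 µg/mL·h
Extrapolated tail: C_last / k_e = 0.38 / 0.333 = 1.141
AUC_0→∞ = 44.72 + 1.141 = 45.861 µg/mL·h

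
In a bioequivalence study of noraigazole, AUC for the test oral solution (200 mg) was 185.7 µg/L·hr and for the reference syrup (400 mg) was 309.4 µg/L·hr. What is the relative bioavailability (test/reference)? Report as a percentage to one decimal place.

F_rel = 120.0%

F_rel = (AUC_test/D_test) / (AUC_ref/D_ref)
      = (185.7/200) / (309.4/400)
      = 0.9285 / 0.7735 = 1.2004 = 120.04%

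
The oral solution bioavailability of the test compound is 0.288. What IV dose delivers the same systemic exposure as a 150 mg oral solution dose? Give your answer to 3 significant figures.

D_iv = 43.2 mg

Systemic exposure from an extravascular dose = F × D_ev, so the equivalent IV dose is F × D_ev.
D_iv = F × D_ev = 0.288 × 150 = 43.2 mg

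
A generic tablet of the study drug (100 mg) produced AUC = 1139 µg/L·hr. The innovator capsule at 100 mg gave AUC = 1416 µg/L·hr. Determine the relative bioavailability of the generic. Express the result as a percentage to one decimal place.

F_rel = 80.4%

F_rel = (AUC_test/D_test) / (AUC_ref/D_ref)
      = (1139/100) / (1416/100)
      = 11.39 / 14.16 = 0.8044 = 80.44%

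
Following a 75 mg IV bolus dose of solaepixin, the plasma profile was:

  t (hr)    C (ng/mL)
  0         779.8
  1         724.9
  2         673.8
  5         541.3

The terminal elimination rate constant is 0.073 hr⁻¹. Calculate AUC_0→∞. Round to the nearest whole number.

AUC = 10689 ng/mL·hr

Trapezoidal AUC_0→5:
  [0→1]: (779.8+724.9)/2 × 1 = 752.35
  [1→2]: (724.9+673.8)/2 × 1 = 699.35
  [2→5]: (673.8+541.3)/2 × 3 = 1822.65
  Sum = 3274.35 ng/mL·hr
Extrapolated tail: C_last / k_e = 541.3 / 0.073 = 7415.068
AUC_0→∞ = 3274.35 + 7415.068 = 10689.418 ng/mL·hr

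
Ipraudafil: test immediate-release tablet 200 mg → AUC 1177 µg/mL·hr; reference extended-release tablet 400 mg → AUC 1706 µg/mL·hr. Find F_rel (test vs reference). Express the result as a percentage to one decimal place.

F_rel = 138.0%

F_rel = (AUC_test/D_test) / (AUC_ref/D_ref)
      = (1177/200) / (1706/400)
      = 5.885 / 4.265 = 1.3798 = 137.98%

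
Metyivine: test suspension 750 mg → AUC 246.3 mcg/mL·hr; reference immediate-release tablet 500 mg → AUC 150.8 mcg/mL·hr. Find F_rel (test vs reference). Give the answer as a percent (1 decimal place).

F_rel = 108.9%

F_rel = (AUC_test/D_test) / (AUC_ref/D_ref)
      = (246.3/750) / (150.8/500)
      = 0.3284 / 0.3016 = 1.0889 = 108.89%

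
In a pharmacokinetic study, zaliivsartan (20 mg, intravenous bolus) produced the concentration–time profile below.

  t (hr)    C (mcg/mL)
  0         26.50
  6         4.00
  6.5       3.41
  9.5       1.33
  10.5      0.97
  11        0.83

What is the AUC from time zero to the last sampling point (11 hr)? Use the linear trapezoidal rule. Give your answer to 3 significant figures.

Trapezoidal AUC_0→11:
  [0→6]: (26.50+4.00)/2 × 6 = 91.5
  [6→6.5]: (4.00+3.41)/2 × 0.5 = 1.8525
  [6.5→9.5]: (3.41+1.33)/2 × 3 = 7.11
  [9.5→10.5]: (1.33+0.97)/2 × 1 = 1.15
  [10.5→11]: (0.97+0.83)/2 × 0.5 = 0.45
  Sum = 102.0625 mcg/mL·hr

AUC = 102 mcg/mL·hr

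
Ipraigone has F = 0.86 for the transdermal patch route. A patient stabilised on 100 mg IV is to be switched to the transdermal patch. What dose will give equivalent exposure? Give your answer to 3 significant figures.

D_transdermal = 116 mg

For equal systemic exposure: F × D_ev = D_iv
D_ev = D_iv / F = 100 / 0.86 = 116.279 mg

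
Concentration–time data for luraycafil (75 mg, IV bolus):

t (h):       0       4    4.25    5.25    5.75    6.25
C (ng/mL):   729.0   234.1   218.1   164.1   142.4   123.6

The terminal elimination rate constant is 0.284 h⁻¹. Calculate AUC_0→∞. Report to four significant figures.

Trapezoidal AUC_0→6.25:
  [0→4]: (729.0+234.1)/2 × 4 = 1926.2
  [4→4.25]: (234.1+218.1)/2 × 0.25 = 56.525
  [4.25→5.25]: (218.1+164.1)/2 × 1 = 191.1
  [5.25→5.75]: (164.1+142.4)/2 × 0.5 = 76.625
  [5.75→6.25]: (142.4+123.6)/2 × 0.5 = 66.5
  Sum = 2316.95 ng/mL·h
Extrapolated tail: C_last / k_e = 123.6 / 0.284 = 435.211
AUC_0→∞ = 2316.95 + 435.211 = 2752.161 ng/mL·h

AUC = 2752 ng/mL·h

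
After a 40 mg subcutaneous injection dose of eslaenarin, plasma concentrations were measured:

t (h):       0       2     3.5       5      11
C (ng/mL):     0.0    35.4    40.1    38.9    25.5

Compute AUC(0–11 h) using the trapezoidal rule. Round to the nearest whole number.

Trapezoidal AUC_0→11:
  [0→2]: (0.0+35.4)/2 × 2 = 35.4
  [2→3.5]: (35.4+40.1)/2 × 1.5 = 56.625
  [3.5→5]: (40.1+38.9)/2 × 1.5 = 59.25
  [5→11]: (38.9+25.5)/2 × 6 = 193.2
  Sum = 344.475 ng/mL·h

AUC = 344 ng/mL·h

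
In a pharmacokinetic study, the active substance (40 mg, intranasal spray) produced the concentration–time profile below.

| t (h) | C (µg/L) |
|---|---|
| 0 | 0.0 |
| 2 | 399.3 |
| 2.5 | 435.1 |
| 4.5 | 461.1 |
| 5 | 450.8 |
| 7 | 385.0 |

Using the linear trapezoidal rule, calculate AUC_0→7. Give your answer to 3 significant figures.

AUC = 2570 µg/L·h

Trapezoidal AUC_0→7:
  [0→2]: (0.0+399.3)/2 × 2 = 399.3
  [2→2.5]: (399.3+435.1)/2 × 0.5 = 208.6
  [2.5→4.5]: (435.1+461.1)/2 × 2 = 896.2
  [4.5→5]: (461.1+450.8)/2 × 0.5 = 227.975
  [5→7]: (450.8+385.0)/2 × 2 = 835.8
  Sum = 2567.875 µg/L·h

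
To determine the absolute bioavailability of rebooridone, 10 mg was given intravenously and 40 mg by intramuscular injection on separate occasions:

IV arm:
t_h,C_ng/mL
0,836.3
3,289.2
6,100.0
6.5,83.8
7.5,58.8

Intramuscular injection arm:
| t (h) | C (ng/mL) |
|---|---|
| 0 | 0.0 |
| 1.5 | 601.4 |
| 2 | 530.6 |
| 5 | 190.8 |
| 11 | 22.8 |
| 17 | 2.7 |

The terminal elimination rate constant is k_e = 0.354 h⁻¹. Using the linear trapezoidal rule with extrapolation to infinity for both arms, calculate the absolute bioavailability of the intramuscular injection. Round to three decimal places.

Trapezoidal AUC_0→7.5 (IV):
  [0→3]: (836.3+289.2)/2 × 3 = 1688.25
  [3→6]: (289.2+100.0)/2 × 3 = 583.8
  [6→6.5]: (100.0+83.8)/2 × 0.5 = 45.95
  [6.5→7.5]: (83.8+58.8)/2 × 1 = 71.3
  Sum = 2389.3 ng/mL·h
IV tail: 58.8/0.354 = 166.102; AUC_iv,0→∞ = 2389.3 + 166.102 = 2555.402 ng/mL·h
Trapezoidal AUC_0→17 (intramuscular injection):
  [0→1.5]: (0.0+601.4)/2 × 1.5 = 451.05
  [1.5→2]: (601.4+530.6)/2 × 0.5 = 283.0
  [2→5]: (530.6+190.8)/2 × 3 = 1082.1
  [5→11]: (190.8+22.8)/2 × 6 = 640.8
  [11→17]: (22.8+2.7)/2 × 6 = 76.5
  Sum = 2533.45 ng/mL·h
intramuscular injection tail: 2.7/0.354 = 7.627; AUC_ev,0→∞ = 2533.45 + 7.627 = 2541.077 ng/mL·h
F = (AUC_ev/D_ev)/(AUC_iv/D_iv) = (2541.077/40)/(2555.402/10) = 63.526925/255.5402 = 0.2486

F = 0.249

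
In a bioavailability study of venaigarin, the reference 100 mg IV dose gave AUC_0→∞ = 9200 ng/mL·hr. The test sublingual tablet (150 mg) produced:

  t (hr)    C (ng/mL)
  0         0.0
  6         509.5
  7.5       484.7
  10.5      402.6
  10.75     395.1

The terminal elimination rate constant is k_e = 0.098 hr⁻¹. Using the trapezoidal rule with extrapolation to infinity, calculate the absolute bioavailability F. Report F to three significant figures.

Trapezoidal AUC_0→10.75 (sublingual tablet):
  [0→6]: (0.0+509.5)/2 × 6 = 1528.5
  [6→7.5]: (509.5+484.7)/2 × 1.5 = 745.65
  [7.5→10.5]: (484.7+402.6)/2 × 3 = 1330.95
  [10.5→10.75]: (402.6+395.1)/2 × 0.25 = 99.7125
  Sum = 3704.8125 ng/mL·hr
Tail: C_last/k_e = 395.1/0.098 = 4031.633
AUC_0→∞ (sublingual tablet) = 3704.8125 + 4031.633 = 7736.4455 ng/mL·hr
F = (AUC_ev/D_ev)/(AUC_iv/D_iv) = (7736.4455/150)/(9200/100) = 51.5763/92 = 0.5606

F = 0.561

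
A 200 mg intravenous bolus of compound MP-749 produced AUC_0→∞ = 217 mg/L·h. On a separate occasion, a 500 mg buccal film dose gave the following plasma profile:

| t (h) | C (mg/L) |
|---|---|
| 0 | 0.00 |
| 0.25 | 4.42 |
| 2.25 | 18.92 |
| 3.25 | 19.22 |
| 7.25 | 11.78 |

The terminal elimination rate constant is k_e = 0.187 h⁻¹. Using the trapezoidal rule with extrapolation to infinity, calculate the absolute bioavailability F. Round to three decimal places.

F = 0.310

Trapezoidal AUC_0→7.25 (buccal film):
  [0→0.25]: (0.00+4.42)/2 × 0.25 = 0.5525
  [0.25→2.25]: (4.42+18.92)/2 × 2 = 23.34
  [2.25→3.25]: (18.92+19.22)/2 × 1 = 19.07
  [3.25→7.25]: (19.22+11.78)/2 × 4 = 62.0
  Sum = 104.9625 mg/L·h
Tail: C_last/k_e = 11.78/0.187 = 62.995
AUC_0→∞ (buccal film) = 104.9625 + 62.995 = 167.9575 mg/L·h
F = (AUC_ev/D_ev)/(AUC_iv/D_iv) = (167.9575/500)/(217/200) = 0.335915/1.085 = 0.3096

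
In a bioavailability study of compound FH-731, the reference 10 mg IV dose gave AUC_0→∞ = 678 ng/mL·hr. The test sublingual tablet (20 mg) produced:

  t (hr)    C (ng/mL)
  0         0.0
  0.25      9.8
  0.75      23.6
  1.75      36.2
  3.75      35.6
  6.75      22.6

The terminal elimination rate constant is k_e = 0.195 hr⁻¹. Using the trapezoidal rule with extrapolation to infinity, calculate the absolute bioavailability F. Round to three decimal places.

Trapezoidal AUC_0→6.75 (sublingual tablet):
  [0→0.25]: (0.0+9.8)/2 × 0.25 = 1.225
  [0.25→0.75]: (9.8+23.6)/2 × 0.5 = 8.35
  [0.75→1.75]: (23.6+36.2)/2 × 1 = 29.9
  [1.75→3.75]: (36.2+35.6)/2 × 2 = 71.8
  [3.75→6.75]: (35.6+22.6)/2 × 3 = 87.3
  Sum = 198.575 ng/mL·hr
Tail: C_last/k_e = 22.6/0.195 = 115.897
AUC_0→∞ (sublingual tablet) = 198.575 + 115.897 = 314.472 ng/mL·hr
F = (AUC_ev/D_ev)/(AUC_iv/D_iv) = (314.472/20)/(678/10) = 15.7236/67.8 = 0.2319

F = 0.232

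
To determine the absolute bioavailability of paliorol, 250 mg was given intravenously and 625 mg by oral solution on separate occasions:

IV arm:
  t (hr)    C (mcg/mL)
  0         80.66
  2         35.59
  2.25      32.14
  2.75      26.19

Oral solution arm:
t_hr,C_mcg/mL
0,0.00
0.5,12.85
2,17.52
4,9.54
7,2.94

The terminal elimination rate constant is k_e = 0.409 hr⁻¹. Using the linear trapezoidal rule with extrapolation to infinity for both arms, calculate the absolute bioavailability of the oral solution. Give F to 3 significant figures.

Trapezoidal AUC_0→2.75 (IV):
  [0→2]: (80.66+35.59)/2 × 2 = 116.25
  [2→2.25]: (35.59+32.14)/2 × 0.25 = 8.46625
  [2.25→2.75]: (32.14+26.19)/2 × 0.5 = 14.5825
  Sum = 139.29875 mcg/mL·hr
IV tail: 26.19/0.409 = 64.034; AUC_iv,0→∞ = 139.29875 + 64.034 = 203.33275 mcg/mL·hr
Trapezoidal AUC_0→7 (oral solution):
  [0→0.5]: (0.00+12.85)/2 × 0.5 = 3.2125
  [0.5→2]: (12.85+17.52)/2 × 1.5 = 22.7775
  [2→4]: (17.52+9.54)/2 × 2 = 27.06
  [4→7]: (9.54+2.94)/2 × 3 = 18.72
  Sum = 71.77 mcg/mL·hr
oral solution tail: 2.94/0.409 = 7.188; AUC_ev,0→∞ = 71.77 + 7.188 = 78.958 mcg/mL·hr
F = (AUC_ev/D_ev)/(AUC_iv/D_iv) = (78.958/625)/(203.33275/250) = 0.1263328/0.813331 = 0.1553

F = 0.155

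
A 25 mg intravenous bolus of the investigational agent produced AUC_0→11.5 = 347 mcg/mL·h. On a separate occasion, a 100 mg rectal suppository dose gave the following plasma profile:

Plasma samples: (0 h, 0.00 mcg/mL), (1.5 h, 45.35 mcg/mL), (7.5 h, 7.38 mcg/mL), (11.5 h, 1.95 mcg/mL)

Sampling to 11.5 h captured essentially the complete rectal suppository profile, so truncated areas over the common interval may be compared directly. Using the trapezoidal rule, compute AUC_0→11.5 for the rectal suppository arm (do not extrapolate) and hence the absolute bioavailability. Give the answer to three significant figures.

Trapezoidal AUC_0→11.5 (rectal suppository):
  [0→1.5]: (0.00+45.35)/2 × 1.5 = 34.0125
  [1.5→7.5]: (45.35+7.38)/2 × 6 = 158.19
  [7.5→11.5]: (7.38+1.95)/2 × 4 = 18.66
  Sum = 210.8625 mcg/mL·h
F = (AUC_ev/D_ev)/(AUC_iv/D_iv) = (210.8625/100)/(347/25) = 2.108625/13.88 = 0.1519

F = 0.152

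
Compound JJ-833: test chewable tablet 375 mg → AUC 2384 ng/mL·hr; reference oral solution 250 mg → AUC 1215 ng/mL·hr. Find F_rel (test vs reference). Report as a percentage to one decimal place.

F_rel = 130.8%

F_rel = (AUC_test/D_test) / (AUC_ref/D_ref)
      = (2384/375) / (1215/250)
      = 6.35733 / 4.86 = 1.3081 = 130.81%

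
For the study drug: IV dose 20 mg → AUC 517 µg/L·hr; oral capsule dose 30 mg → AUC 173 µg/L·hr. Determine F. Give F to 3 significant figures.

F = (AUC_ev / D_ev) / (AUC_iv / D_iv)
  = (173/30) / (517/20)
  = 5.76667 / 25.85 = 0.2231

F = 0.223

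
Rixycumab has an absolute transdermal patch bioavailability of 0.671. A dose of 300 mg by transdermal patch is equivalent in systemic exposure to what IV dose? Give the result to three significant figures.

D_iv = 201 mg

Systemic exposure from an extravascular dose = F × D_ev, so the equivalent IV dose is F × D_ev.
D_iv = F × D_ev = 0.671 × 300 = 201.3 mg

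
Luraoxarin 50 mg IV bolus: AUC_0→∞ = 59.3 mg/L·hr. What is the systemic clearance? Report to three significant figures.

CL = Dose_iv / AUC_0→∞
   = 50 / 59.3 = 0.84317 L/hr

CL = 0.843 L/hr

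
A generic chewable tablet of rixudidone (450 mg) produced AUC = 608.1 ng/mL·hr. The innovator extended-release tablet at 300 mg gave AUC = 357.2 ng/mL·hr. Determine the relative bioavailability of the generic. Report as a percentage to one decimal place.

F_rel = (AUC_test/D_test) / (AUC_ref/D_ref)
      = (608.1/450) / (357.2/300)
      = 1.35133 / 1.19067 = 1.1349 = 113.49%

F_rel = 113.5%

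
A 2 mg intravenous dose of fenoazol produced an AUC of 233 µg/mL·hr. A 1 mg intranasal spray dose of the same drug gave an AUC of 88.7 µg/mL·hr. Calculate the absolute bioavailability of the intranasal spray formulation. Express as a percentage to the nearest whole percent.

F = (AUC_ev / D_ev) / (AUC_iv / D_iv)
  = (88.7/1) / (233/2)
  = 88.7 / 116.5 = 0.7614
  = 76.14%

F = 76%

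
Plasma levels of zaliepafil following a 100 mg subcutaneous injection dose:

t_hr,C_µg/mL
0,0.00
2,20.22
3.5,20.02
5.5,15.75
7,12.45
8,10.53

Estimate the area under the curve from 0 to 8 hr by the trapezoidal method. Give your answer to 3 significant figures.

Trapezoidal AUC_0→8:
  [0→2]: (0.00+20.22)/2 × 2 = 20.22
  [2→3.5]: (20.22+20.02)/2 × 1.5 = 30.18
  [3.5→5.5]: (20.02+15.75)/2 × 2 = 35.77
  [5.5→7]: (15.75+12.45)/2 × 1.5 = 21.15
  [7→8]: (12.45+10.53)/2 × 1 = 11.49
  Sum = 118.81 µg/mL·hr

AUC = 119 µg/mL·hr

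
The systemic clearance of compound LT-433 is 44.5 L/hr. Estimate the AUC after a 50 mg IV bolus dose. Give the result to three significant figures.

AUC = 1.12 mg/L·hr

AUC_0→∞ = Dose_iv / CL
        = 50 / 44.5 = 1.1236 mg/L·hr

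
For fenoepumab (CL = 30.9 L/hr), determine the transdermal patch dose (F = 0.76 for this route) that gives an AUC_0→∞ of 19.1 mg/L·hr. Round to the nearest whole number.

Dose = CL × AUC_0→∞ / F
     = 30.9 × 19.1 / 0.76 = 776.566 mg

Dose = 777 mg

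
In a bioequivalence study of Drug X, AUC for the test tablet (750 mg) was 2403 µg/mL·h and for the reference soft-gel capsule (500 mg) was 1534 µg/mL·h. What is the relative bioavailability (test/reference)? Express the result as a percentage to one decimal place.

F_rel = (AUC_test/D_test) / (AUC_ref/D_ref)
      = (2403/750) / (1534/500)
      = 3.204 / 3.068 = 1.0443 = 104.43%

F_rel = 104.4%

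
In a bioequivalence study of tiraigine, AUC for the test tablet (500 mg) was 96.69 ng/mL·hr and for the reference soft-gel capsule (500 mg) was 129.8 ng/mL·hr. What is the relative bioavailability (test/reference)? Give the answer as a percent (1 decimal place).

F_rel = 74.5%

F_rel = (AUC_test/D_test) / (AUC_ref/D_ref)
      = (96.69/500) / (129.8/500)
      = 0.19338 / 0.2596 = 0.7449 = 74.49%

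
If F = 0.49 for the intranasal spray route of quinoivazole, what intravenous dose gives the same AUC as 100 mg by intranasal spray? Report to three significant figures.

Systemic exposure from an extravascular dose = F × D_ev, so the equivalent IV dose is F × D_ev.
D_iv = F × D_ev = 0.49 × 100 = 49 mg

D_iv = 49.0 mg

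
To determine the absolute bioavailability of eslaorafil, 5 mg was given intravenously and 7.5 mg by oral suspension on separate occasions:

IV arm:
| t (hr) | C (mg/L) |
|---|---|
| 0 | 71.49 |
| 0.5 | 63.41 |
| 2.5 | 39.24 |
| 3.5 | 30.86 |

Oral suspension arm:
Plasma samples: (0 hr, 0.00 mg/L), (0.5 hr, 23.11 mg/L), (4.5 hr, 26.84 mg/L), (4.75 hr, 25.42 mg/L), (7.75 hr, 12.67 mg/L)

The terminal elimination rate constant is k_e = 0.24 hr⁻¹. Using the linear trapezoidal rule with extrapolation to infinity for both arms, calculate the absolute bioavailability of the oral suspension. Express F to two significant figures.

F = 0.49

Trapezoidal AUC_0→3.5 (IV):
  [0→0.5]: (71.49+63.41)/2 × 0.5 = 33.725
  [0.5→2.5]: (63.41+39.24)/2 × 2 = 102.65
  [2.5→3.5]: (39.24+30.86)/2 × 1 = 35.05
  Sum = 171.425 mg/L·hr
IV tail: 30.86/0.24 = 128.583; AUC_iv,0→∞ = 171.425 + 128.583 = 300.008 mg/L·hr
Trapezoidal AUC_0→7.75 (oral suspension):
  [0→0.5]: (0.00+23.11)/2 × 0.5 = 5.7775
  [0.5→4.5]: (23.11+26.84)/2 × 4 = 99.9
  [4.5→4.75]: (26.84+25.42)/2 × 0.25 = 6.5325
  [4.75→7.75]: (25.42+12.67)/2 × 3 = 57.135
  Sum = 169.345 mg/L·hr
oral suspension tail: 12.67/0.24 = 52.792; AUC_ev,0→∞ = 169.345 + 52.792 = 222.137 mg/L·hr
F = (AUC_ev/D_ev)/(AUC_iv/D_iv) = (222.137/7.5)/(300.008/5) = 29.6183/60.0016 = 0.4936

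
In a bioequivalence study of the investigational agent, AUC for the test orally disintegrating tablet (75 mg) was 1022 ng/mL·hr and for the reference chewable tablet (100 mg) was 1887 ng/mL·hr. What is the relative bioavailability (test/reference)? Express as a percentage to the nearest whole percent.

F_rel = 72%

F_rel = (AUC_test/D_test) / (AUC_ref/D_ref)
      = (1022/75) / (1887/100)
      = 13.6267 / 18.87 = 0.7221 = 72.21%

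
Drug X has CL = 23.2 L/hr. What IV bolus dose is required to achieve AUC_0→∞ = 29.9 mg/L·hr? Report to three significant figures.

Dose_iv = CL × AUC_0→∞
     = 23.2 × 29.9 = 693.68 mg

Dose = 694 mg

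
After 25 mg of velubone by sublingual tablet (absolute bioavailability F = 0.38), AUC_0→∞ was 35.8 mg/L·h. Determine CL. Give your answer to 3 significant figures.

CL = F × Dose / AUC_0→∞
   = 0.38 × 25 / 35.8 = 0.265363 L/h

CL = 0.265 L/h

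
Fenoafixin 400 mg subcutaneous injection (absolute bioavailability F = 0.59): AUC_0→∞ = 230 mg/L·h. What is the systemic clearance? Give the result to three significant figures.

CL = 1.03 L/h

CL = F × Dose / AUC_0→∞
   = 0.59 × 400 / 230 = 1.02609 L/h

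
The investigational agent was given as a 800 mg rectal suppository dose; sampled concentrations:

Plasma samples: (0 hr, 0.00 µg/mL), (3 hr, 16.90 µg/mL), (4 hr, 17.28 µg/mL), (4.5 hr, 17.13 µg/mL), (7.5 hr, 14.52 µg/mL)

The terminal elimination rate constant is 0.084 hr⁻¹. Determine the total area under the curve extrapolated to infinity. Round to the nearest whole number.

AUC = 271 µg/mL·hr

Trapezoidal AUC_0→7.5:
  [0→3]: (0.00+16.90)/2 × 3 = 25.35
  [3→4]: (16.90+17.28)/2 × 1 = 17.09
  [4→4.5]: (17.28+17.13)/2 × 0.5 = 8.6025
  [4.5→7.5]: (17.13+14.52)/2 × 3 = 47.475
  Sum = 98.5175 µg/mL·hr
Extrapolated tail: C_last / k_e = 14.52 / 0.084 = 172.857
AUC_0→∞ = 98.5175 + 172.857 = 271.3745 µg/mL·hr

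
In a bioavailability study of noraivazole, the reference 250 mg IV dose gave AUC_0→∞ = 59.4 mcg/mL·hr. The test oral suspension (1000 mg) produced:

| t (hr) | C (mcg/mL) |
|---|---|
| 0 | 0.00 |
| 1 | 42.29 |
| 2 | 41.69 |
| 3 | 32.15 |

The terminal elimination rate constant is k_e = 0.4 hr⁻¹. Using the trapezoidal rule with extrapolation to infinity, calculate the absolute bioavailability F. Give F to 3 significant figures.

F = 0.759

Trapezoidal AUC_0→3 (oral suspension):
  [0→1]: (0.00+42.29)/2 × 1 = 21.145
  [1→2]: (42.29+41.69)/2 × 1 = 41.99
  [2→3]: (41.69+32.15)/2 × 1 = 36.92
  Sum = 100.055 mcg/mL·hr
Tail: C_last/k_e = 32.15/0.4 = 80.375
AUC_0→∞ (oral suspension) = 100.055 + 80.375 = 180.43 mcg/mL·hr
F = (AUC_ev/D_ev)/(AUC_iv/D_iv) = (180.43/1000)/(59.4/250) = 0.18043/0.2376 = 0.7594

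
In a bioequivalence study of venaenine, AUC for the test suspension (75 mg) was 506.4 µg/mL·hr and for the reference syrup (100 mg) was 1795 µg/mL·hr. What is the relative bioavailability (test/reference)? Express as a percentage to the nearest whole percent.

F_rel = 38%

F_rel = (AUC_test/D_test) / (AUC_ref/D_ref)
      = (506.4/75) / (1795/100)
      = 6.752 / 17.95 = 0.3762 = 37.62%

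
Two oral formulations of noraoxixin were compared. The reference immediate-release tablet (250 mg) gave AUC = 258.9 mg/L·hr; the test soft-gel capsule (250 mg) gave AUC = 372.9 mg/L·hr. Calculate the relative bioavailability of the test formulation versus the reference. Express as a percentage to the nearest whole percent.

F_rel = (AUC_test/D_test) / (AUC_ref/D_ref)
      = (372.9/250) / (258.9/250)
      = 1.4916 / 1.0356 = 1.4403 = 144.03%

F_rel = 144%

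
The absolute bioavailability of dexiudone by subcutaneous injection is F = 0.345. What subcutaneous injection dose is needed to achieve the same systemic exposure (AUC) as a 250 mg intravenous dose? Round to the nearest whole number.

For equal systemic exposure: F × D_ev = D_iv
D_ev = D_iv / F = 250 / 0.345 = 724.638 mg

D_subcutaneous = 725 mg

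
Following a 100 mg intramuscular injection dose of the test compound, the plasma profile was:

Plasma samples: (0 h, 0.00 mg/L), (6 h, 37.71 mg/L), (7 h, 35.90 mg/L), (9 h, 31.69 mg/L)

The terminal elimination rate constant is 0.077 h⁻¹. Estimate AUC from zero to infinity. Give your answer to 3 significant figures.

AUC = 629 mg/L·h

Trapezoidal AUC_0→9:
  [0→6]: (0.00+37.71)/2 × 6 = 113.13
  [6→7]: (37.71+35.90)/2 × 1 = 36.805
  [7→9]: (35.90+31.69)/2 × 2 = 67.59
  Sum = 217.525 mg/L·h
Extrapolated tail: C_last / k_e = 31.69 / 0.077 = 411.558
AUC_0→∞ = 217.525 + 411.558 = 629.083 mg/L·h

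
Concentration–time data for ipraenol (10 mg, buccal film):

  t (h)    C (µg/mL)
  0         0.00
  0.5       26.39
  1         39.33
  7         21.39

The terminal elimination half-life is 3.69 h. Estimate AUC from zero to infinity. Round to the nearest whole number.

Trapezoidal AUC_0→7:
  [0→0.5]: (0.00+26.39)/2 × 0.5 = 6.5975
  [0.5→1]: (26.39+39.33)/2 × 0.5 = 16.43
  [1→7]: (39.33+21.39)/2 × 6 = 182.16
  Sum = 205.1875 µg/mL·h
k_e = ln2 / t½ = 0.693147 / 3.69 = 0.1878 h^-1
Extrapolated tail: C_last / k_e = 21.39 / 0.1878 = 113.898
AUC_0→∞ = 205.1875 + 113.898 = 319.0855 µg/mL·h

AUC = 319 µg/mL·h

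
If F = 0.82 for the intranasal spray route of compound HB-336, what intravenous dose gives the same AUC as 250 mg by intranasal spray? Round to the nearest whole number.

Systemic exposure from an extravascular dose = F × D_ev, so the equivalent IV dose is F × D_ev.
D_iv = F × D_ev = 0.82 × 250 = 205 mg

D_iv = 205 mg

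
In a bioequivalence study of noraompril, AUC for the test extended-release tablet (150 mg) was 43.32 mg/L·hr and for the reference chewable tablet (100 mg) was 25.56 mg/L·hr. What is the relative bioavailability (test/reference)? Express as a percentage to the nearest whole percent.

F_rel = 113%

F_rel = (AUC_test/D_test) / (AUC_ref/D_ref)
      = (43.32/150) / (25.56/100)
      = 0.2888 / 0.2556 = 1.1299 = 112.99%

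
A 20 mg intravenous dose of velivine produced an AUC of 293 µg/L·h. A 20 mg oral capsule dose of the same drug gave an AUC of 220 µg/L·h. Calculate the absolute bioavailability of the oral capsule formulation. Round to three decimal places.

F = (AUC_ev / D_ev) / (AUC_iv / D_iv)
  = (220/20) / (293/20)
  = 11 / 14.65 = 0.7509

F = 0.751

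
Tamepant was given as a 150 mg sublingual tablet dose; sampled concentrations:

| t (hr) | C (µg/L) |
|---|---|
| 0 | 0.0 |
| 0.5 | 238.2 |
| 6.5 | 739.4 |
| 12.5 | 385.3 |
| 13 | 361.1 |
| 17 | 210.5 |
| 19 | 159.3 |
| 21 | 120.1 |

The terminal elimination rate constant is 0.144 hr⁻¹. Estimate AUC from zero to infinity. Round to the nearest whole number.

Trapezoidal AUC_0→21:
  [0→0.5]: (0.0+238.2)/2 × 0.5 = 59.55
  [0.5→6.5]: (238.2+739.4)/2 × 6 = 2932.8
  [6.5→12.5]: (739.4+385.3)/2 × 6 = 3374.1
  [12.5→13]: (385.3+361.1)/2 × 0.5 = 186.6
  [13→17]: (361.1+210.5)/2 × 4 = 1143.2
  [17→19]: (210.5+159.3)/2 × 2 = 369.8
  [19→21]: (159.3+120.1)/2 × 2 = 279.4
  Sum = 8345.45 µg/L·hr
Extrapolated tail: C_last / k_e = 120.1 / 0.144 = 834.028
AUC_0→∞ = 8345.45 + 834.028 = 9179.478 µg/L·hr

AUC = 9179 µg/L·hr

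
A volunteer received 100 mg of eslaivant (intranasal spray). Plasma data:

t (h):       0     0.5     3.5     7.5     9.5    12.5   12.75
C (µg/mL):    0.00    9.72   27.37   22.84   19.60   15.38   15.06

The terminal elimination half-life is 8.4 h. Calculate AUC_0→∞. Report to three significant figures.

AUC = 440 µg/mL·h

Trapezoidal AUC_0→12.75:
  [0→0.5]: (0.00+9.72)/2 × 0.5 = 2.43
  [0.5→3.5]: (9.72+27.37)/2 × 3 = 55.635
  [3.5→7.5]: (27.37+22.84)/2 × 4 = 100.42
  [7.5→9.5]: (22.84+19.60)/2 × 2 = 42.44
  [9.5→12.5]: (19.60+15.38)/2 × 3 = 52.47
  [12.5→12.75]: (15.38+15.06)/2 × 0.25 = 3.805
  Sum = 257.2 µg/mL·h
k_e = ln2 / t½ = 0.693147 / 8.4 = 0.0825 h^-1
Extrapolated tail: C_last / k_e = 15.06 / 0.0825 = 182.545
AUC_0→∞ = 257.2 + 182.545 = 439.745 µg/mL·h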